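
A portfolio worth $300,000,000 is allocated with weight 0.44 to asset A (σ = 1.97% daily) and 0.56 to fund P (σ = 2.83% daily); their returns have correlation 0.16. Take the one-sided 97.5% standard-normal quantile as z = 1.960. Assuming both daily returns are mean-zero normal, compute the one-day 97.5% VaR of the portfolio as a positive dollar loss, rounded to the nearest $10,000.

$11,310,000

σ_p² = 0.44²·1.97² + 0.56²·2.83² + 2·0.16·0.44·0.56·1.97·2.83 = 3.7025 (%²).
σ_p = √3.7025 = 1.924%.
VaR = 1.960 × 1.924% = 3.771%; on $300,000,000 that is $11,313,000.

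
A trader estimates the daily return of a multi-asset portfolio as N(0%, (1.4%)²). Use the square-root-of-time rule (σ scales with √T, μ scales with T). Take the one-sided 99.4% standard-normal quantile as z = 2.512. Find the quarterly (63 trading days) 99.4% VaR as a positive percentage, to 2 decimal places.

σ_{63d} = 1.4% × √63 = 11.112%.
VaR = 2.512 × 11.112% = 27.913%.

27.91%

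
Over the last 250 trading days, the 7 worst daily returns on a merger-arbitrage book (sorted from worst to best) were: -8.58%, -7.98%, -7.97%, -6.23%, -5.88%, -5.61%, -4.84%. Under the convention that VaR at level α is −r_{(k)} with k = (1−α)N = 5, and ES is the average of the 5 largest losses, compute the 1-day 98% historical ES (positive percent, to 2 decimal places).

The 5 worst returns sum to -36.64%.
ES = −(-36.64%) / 5 = 7.328% ≈ 7.33%.

7.33%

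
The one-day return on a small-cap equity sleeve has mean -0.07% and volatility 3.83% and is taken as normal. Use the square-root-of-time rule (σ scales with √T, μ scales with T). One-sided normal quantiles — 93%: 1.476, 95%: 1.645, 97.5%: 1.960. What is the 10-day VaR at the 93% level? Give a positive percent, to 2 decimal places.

σ_{10d} = 3.83% × √10 = 12.112%; μ_{10d} = 10 × -0.07% = -0.700%.
VaR = −(-0.700%) + 1.476 × 12.112% = 18.577%.

18.58%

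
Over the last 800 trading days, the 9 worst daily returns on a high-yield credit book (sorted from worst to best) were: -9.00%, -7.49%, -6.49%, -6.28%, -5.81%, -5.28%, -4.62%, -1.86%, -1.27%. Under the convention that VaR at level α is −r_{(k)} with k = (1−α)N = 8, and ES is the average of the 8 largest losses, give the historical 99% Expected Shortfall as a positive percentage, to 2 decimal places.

5.85%

The 8 worst returns sum to -46.83%.
ES = −(-46.83%) / 8 = 5.85375% ≈ 5.85%.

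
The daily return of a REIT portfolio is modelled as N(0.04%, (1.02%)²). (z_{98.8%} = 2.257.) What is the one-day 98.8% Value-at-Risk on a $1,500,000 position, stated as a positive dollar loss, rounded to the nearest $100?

VaR = −μ + z·σ = −(0.04%) + 2.257 × 1.02% = 2.262%.
On $1,500,000: 0.02262 × $1,500,000 = $33,930.

$33,900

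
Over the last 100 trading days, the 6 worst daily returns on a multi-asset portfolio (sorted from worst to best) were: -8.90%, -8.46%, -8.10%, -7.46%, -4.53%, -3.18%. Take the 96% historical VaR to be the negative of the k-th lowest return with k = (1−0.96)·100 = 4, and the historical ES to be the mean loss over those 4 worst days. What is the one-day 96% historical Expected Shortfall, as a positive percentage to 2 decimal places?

The 4 worst returns sum to -32.92%.
ES = −(-32.92%) / 4 = 8.23%.

8.23%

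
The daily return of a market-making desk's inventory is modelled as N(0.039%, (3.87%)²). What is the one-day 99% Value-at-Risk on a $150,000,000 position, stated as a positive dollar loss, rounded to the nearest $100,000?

$13,400,000

At 99% one-sided, z = 2.326.
VaR = −μ + z·σ = −(0.039%) + 2.326 × 3.87% = 8.963%.
On $150,000,000: 0.08963 × $150,000,000 = $13,444,500.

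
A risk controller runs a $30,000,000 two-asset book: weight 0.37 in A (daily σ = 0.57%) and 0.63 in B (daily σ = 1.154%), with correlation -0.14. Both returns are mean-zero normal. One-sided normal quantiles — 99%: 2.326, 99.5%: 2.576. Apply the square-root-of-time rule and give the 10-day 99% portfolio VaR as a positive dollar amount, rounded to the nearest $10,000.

$1,610,000

σ_p = √(0.37²·0.57² + 0.63²·1.154² + 2·-0.14·0.37·0.63·0.57·1.154) = 0.728%.
σ_{10d} = 0.728% × √10 = 2.302%.
VaR = 2.326 × 2.302% = 5.354%; on $30,000,000 that is $1,606,200.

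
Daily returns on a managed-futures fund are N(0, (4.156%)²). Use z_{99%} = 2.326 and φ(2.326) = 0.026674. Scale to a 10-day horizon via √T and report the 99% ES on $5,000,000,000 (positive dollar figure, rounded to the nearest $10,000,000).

$1,750,000,000

σ_{10d} = 4.156% × √10 = 13.142%.
ES multiplier = φ(z)/(1−α) = 0.026674/0.01 = 2.667.
ES = 13.142% × 2.667 = 35.050%; on $5,000,000,000: $1,752,500,000.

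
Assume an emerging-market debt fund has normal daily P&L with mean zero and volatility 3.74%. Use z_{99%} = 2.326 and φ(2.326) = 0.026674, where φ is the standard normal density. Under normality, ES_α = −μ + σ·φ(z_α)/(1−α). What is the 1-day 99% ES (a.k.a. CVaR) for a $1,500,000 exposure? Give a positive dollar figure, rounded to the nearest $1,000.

$150,000

Tail multiplier: φ(z)/(1−α) = 0.026674 / 0.01 = 2.667.
ES = 3.74% × 2.667 = 9.975%.
On $1,500,000: 0.09975 × $1,500,000 = $149,625.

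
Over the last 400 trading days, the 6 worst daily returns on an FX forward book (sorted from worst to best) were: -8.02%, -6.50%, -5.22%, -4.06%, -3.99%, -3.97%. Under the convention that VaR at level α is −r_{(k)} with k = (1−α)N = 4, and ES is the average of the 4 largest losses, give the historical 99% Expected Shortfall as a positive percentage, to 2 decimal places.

The 4 worst returns sum to -23.80%.
ES = −(-23.80%) / 4 = 5.95%.

5.95%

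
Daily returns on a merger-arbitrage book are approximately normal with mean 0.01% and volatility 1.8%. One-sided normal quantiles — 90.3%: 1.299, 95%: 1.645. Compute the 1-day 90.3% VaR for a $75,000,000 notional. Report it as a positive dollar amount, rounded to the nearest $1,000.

$1,746,000

VaR = −μ + z·σ = −(0.01%) + 1.299 × 1.8% = 2.328%.
On $75,000,000: 0.02328 × $75,000,000 = $1,746,000.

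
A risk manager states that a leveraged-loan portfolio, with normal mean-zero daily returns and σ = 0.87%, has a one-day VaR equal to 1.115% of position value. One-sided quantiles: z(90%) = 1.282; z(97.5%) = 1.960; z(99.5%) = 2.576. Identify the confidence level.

90%

Implied z = VaR/σ = 1.115 / 0.87 = 1.282.
This matches z(90%) = 1.282.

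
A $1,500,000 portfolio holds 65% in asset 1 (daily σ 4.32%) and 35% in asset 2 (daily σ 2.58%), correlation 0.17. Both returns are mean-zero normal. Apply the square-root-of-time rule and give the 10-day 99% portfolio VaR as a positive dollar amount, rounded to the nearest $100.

$341,200

σ_p = √(0.65²·4.32² + 0.35²·2.58² + 2·0.17·0.65·0.35·4.32·2.58) = 3.092%.
σ_{10d} = 3.092% × √10 = 9.778%.
z(99%) = 2.326.
VaR = 2.326 × 9.778% = 22.744%; on $1,500,000 that is $341,160.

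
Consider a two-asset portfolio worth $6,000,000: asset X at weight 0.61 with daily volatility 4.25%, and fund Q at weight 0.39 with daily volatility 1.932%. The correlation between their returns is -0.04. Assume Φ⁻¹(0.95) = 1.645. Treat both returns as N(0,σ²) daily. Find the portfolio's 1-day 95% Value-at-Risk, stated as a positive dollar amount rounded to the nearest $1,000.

$264,000

σ_p² = 0.61²·4.25² + 0.39²·1.932² + 2·-0.04·0.61·0.39·4.25·1.932 = 7.1325 (%²).
σ_p = √7.1325 = 2.671%.
VaR = 1.645 × 2.671% = 4.394%; on $6,000,000 that is $263,640.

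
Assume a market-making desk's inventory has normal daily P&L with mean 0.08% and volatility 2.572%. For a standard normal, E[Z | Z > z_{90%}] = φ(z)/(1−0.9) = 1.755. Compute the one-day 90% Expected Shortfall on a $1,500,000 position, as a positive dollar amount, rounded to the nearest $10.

$66,510

ES = −(0.08%) + 2.572% × 1.755 = 4.434%.
On $1,500,000: 0.04434 × $1,500,000 = $66,510.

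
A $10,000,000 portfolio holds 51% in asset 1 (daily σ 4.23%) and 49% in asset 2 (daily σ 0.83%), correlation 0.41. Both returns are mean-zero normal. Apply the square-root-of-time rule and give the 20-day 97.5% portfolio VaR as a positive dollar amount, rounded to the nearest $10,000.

σ_p = √(0.51²·4.23² + 0.49²·0.83² + 2·0.41·0.51·0.49·4.23·0.83) = 2.353%.
σ_{20d} = 2.353% × √20 = 10.523%.
z(97.5%) = 1.960.
VaR = 1.960 × 10.523% = 20.625%; on $10,000,000 that is $2,062,500.

$2,060,000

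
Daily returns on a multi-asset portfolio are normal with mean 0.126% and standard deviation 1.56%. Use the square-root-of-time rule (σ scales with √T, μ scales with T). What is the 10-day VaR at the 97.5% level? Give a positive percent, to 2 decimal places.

At 97.5%, z = 1.960.
σ_{10d} = 1.56% × √10 = 4.933%; μ_{10d} = 10 × 0.126% = 1.260%.
VaR = −(1.260%) + 1.960 × 4.933% = 8.409%.

8.41%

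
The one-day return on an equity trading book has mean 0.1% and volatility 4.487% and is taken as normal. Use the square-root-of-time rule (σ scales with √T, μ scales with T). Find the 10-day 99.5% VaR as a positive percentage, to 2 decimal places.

At 99.5%, z = 2.576.
σ_{10d} = 4.487% × √10 = 14.189%; μ_{10d} = 10 × 0.1% = 1.000%.
VaR = −(1.000%) + 2.576 × 14.189% = 35.551%.

35.55%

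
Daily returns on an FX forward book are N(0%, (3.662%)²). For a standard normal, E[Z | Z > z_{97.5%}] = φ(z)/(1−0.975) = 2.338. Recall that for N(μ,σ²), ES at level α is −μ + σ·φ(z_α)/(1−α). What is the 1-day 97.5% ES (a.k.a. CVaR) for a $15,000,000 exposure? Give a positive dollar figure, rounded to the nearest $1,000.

$1,284,000

ES = 3.662% × 2.338 = 8.562%.
On $15,000,000: 0.08562 × $15,000,000 = $1,284,300.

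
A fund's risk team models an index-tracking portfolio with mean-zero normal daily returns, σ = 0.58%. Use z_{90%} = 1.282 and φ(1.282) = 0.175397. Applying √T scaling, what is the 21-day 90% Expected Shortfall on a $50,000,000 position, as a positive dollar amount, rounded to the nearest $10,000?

$2,330,000

σ_{21d} = 0.58% × √21 = 2.658%.
ES multiplier = φ(z)/(1−α) = 0.175397/0.1 = 1.754.
ES = 2.658% × 1.754 = 4.662%; on $50,000,000: $2,331,000.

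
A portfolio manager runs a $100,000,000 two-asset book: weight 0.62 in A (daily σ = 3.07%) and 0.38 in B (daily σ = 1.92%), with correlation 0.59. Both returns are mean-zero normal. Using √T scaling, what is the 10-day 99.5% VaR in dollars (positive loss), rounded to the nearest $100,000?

σ_p = √(0.62²·3.07² + 0.38²·1.92² + 2·0.59·0.62·0.38·3.07·1.92) = 2.407%.
σ_{10d} = 2.407% × √10 = 7.612%.
z(99.5%) = 2.576.
VaR = 2.576 × 7.612% = 19.609%; on $100,000,000 that is $19,609,000.

$19,600,000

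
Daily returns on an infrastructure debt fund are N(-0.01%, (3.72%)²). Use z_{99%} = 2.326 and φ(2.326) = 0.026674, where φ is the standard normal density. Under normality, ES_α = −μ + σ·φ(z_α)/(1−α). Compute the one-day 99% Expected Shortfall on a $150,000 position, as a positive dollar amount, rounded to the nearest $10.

$14,900

Tail multiplier: φ(z)/(1−α) = 0.026674 / 0.01 = 2.667.
ES = −(-0.01%) + 3.72% × 2.667 = 9.931%.
On $150,000: 0.09931 × $150,000 = $14,896.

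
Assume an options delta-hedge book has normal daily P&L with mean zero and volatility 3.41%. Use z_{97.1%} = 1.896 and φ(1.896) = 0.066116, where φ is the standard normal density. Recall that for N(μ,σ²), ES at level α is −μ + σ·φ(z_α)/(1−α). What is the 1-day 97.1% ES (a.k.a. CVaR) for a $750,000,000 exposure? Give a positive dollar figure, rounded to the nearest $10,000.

Tail multiplier: φ(z)/(1−α) = 0.066116 / 0.029 = 2.280.
ES = 3.41% × 2.280 = 7.775%.
On $750,000,000: 0.07775 × $750,000,000 = $58,312,500.

$58,310,000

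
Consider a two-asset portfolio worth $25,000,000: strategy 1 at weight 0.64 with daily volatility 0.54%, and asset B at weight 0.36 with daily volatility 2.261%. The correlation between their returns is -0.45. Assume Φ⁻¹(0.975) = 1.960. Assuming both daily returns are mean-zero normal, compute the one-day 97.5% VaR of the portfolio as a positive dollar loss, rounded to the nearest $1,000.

$356,000

σ_p² = 0.64²·0.54² + 0.36²·2.261² + 2·-0.45·0.64·0.36·0.54·2.261 = 0.5288 (%²).
σ_p = √0.5288 = 0.727%.
VaR = 1.960 × 0.727% = 1.425%; on $25,000,000 that is $356,250.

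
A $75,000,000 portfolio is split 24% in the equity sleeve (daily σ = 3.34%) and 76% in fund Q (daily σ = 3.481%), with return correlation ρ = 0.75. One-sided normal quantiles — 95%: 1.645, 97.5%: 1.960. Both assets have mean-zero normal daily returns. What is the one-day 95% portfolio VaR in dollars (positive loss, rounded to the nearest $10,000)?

$4,060,000

σ_p² = 0.24²·3.34² + 0.76²·3.481² + 2·0.75·0.24·0.76·3.34·3.481 = 10.8226 (%²).
σ_p = √10.8226 = 3.290%.
VaR = 1.645 × 3.290% = 5.412%; on $75,000,000 that is $4,059,000.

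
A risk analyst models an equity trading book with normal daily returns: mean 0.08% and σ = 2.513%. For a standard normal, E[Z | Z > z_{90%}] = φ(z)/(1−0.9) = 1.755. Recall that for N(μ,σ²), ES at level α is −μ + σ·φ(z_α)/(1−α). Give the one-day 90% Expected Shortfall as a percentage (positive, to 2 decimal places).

ES = −(0.08%) + 2.513% × 1.755 = 4.330%.

4.33%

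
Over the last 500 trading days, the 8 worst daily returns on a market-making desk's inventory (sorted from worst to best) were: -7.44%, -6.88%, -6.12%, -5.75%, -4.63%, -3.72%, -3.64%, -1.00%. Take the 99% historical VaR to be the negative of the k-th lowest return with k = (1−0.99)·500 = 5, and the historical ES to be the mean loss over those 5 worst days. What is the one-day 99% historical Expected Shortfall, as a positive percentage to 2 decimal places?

The 5 worst returns sum to -30.82%.
ES = −(-30.82%) / 5 = 6.164% ≈ 6.16%.

6.16%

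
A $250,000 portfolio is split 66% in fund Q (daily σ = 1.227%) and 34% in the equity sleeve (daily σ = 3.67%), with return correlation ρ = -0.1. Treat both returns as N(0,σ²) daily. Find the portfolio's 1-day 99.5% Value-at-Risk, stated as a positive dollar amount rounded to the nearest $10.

σ_p² = 0.66²·1.227² + 0.34²·3.67² + 2·-0.1·0.66·0.34·1.227·3.67 = 2.0107 (%²).
σ_p = √2.0107 = 1.418%.
At 99.5%, z = 2.576.
VaR = 2.576 × 1.418% = 3.653%; on $250,000 that is $9,132.

$9,130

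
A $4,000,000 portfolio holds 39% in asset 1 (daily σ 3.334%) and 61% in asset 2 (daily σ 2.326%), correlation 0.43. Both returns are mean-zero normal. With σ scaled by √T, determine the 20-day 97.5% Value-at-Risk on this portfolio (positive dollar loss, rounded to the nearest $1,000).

$806,000

σ_p = √(0.39²·3.334² + 0.61²·2.326² + 2·0.43·0.39·0.61·3.334·2.326) = 2.300%.
σ_{20d} = 2.300% × √20 = 10.286%.
z(97.5%) = 1.960.
VaR = 1.960 × 10.286% = 20.161%; on $4,000,000 that is $806,440.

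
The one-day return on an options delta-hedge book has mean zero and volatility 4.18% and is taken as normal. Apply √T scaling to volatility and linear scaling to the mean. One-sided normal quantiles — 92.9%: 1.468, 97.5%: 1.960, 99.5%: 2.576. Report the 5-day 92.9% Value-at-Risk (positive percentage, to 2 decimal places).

σ_{5d} = 4.18% × √5 = 9.347%.
VaR = 1.468 × 9.347% = 13.721%.

13.72%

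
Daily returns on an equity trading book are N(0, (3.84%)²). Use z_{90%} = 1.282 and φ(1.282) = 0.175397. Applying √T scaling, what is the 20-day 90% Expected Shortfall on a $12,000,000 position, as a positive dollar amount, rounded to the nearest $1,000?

σ_{20d} = 3.84% × √20 = 17.173%.
ES multiplier = φ(z)/(1−α) = 0.175397/0.1 = 1.754.
ES = 17.173% × 1.754 = 30.121%; on $12,000,000: $3,614,520.

$3,615,000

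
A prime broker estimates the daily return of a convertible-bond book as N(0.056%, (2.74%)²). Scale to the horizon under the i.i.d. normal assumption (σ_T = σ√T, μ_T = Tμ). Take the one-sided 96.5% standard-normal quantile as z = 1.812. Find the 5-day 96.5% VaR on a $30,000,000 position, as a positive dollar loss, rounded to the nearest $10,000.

$3,250,000

σ_{5d} = 2.74% × √5 = 6.127%; μ_{5d} = 5 × 0.056% = 0.280%.
VaR = −(0.280%) + 1.812 × 6.127% = 10.822%.
On $30,000,000: 0.10822 × $30,000,000 = $3,246,600.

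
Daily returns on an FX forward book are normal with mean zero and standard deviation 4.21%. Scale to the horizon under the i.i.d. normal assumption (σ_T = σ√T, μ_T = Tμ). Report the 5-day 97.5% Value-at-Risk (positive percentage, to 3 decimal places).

At 97.5%, z = 1.960.
σ_{5d} = 4.21% × √5 = 9.414%.
VaR = 1.960 × 9.414% = 18.451%.

18.451%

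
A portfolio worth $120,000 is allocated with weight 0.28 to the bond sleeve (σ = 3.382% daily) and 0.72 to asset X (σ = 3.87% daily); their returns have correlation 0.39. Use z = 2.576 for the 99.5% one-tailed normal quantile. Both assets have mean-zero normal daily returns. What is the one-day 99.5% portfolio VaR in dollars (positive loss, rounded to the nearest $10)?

$10,120

σ_p² = 0.28²·3.382² + 0.72²·3.87² + 2·0.39·0.28·0.72·3.382·3.87 = 10.7189 (%²).
σ_p = √10.7189 = 3.274%.
VaR = 2.576 × 3.274% = 8.434%; on $120,000 that is $10,121.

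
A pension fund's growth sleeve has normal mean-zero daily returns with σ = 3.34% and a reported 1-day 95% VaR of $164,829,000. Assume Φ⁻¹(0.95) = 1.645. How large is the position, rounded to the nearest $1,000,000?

VaR as a fraction of value: z·σ = 1.645 × 3.34% = 5.4943%.
Position = $164,829,000 / 0.054943 = $3,000,000,000.

$3,000,000,000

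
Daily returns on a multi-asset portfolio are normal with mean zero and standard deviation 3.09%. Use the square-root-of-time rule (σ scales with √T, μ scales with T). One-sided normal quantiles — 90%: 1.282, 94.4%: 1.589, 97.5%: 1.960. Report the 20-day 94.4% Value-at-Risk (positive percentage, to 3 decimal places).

σ_{20d} = 3.09% × √20 = 13.819%.
VaR = 1.589 × 13.819% = 21.958%.

21.958%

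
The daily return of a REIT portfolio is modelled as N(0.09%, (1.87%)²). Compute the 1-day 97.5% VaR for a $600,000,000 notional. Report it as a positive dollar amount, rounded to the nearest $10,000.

At 97.5% one-sided, z = 1.960.
VaR = −μ + z·σ = −(0.09%) + 1.960 × 1.87% = 3.575%.
On $600,000,000: 0.03575 × $600,000,000 = $21,450,000.

$21,450,000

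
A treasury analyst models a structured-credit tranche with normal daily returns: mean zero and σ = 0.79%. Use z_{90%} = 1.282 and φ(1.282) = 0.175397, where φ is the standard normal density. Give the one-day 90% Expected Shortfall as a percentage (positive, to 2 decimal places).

Tail multiplier: φ(z)/(1−α) = 0.175397 / 0.1 = 1.754.
ES = 0.79% × 1.754 = 1.386%.

1.39%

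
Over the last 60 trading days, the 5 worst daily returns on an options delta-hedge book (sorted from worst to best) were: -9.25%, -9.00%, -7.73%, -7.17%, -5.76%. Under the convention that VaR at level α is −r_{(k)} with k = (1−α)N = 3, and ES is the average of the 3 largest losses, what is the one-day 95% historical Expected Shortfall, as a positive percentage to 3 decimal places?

The 3 worst returns sum to -25.98%.
ES = −(-25.98%) / 3 = 8.66% ≈ 8.660%.

8.660%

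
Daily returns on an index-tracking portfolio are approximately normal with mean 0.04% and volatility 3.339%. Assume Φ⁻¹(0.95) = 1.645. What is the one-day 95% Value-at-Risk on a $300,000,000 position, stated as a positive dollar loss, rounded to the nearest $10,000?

$16,360,000

VaR = −μ + z·σ = −(0.04%) + 1.645 × 3.339% = 5.453%.
On $300,000,000: 0.05453 × $300,000,000 = $16,359,000.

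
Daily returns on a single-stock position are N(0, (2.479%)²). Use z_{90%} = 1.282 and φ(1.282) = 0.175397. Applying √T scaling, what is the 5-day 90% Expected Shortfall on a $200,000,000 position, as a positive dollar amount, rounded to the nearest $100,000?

σ_{5d} = 2.479% × √5 = 5.543%.
ES multiplier = φ(z)/(1−α) = 0.175397/0.1 = 1.754.
ES = 5.543% × 1.754 = 9.722%; on $200,000,000: $19,444,000.

$19,400,000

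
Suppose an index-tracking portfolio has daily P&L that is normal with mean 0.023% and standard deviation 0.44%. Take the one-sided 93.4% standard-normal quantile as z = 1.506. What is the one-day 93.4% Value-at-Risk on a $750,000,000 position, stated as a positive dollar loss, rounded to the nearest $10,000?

$4,800,000

VaR = −μ + z·σ = −(0.023%) + 1.506 × 0.44% = 0.640%.
On $750,000,000: 0.00640 × $750,000,000 = $4,800,000.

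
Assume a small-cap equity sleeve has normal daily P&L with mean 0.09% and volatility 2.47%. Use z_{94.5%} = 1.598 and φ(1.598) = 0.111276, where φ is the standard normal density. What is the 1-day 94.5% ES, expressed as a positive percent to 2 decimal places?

4.91%

Tail multiplier: φ(z)/(1−α) = 0.111276 / 0.055 = 2.023.
ES = −(0.09%) + 2.47% × 2.023 = 4.907%.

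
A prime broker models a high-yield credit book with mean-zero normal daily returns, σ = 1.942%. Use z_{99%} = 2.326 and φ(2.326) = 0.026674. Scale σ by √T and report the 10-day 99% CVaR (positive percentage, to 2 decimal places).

σ_{10d} = 1.942% × √10 = 6.141%.
ES multiplier = φ(z)/(1−α) = 0.026674/0.01 = 2.667.
ES = 6.141% × 2.667 = 16.378%.

16.38%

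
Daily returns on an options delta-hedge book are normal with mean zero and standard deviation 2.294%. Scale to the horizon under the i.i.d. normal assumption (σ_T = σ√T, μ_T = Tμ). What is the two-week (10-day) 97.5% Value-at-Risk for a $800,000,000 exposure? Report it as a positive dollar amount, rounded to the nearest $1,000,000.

$114,000,000

At 97.5%, z = 1.960.
σ_{10d} = 2.294% × √10 = 7.254%.
VaR = 1.960 × 7.254% = 14.218%.
On $800,000,000: 0.14218 × $800,000,000 = $113,744,000.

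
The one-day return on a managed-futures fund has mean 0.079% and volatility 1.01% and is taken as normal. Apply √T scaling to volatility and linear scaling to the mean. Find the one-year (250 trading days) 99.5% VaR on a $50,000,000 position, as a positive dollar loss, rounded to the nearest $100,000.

$10,700,000

At 99.5%, z = 2.576.
σ_{250d} = 1.01% × √250 = 15.970%; μ_{250d} = 250 × 0.079% = 19.750%.
VaR = −(19.750%) + 2.576 × 15.970% = 21.389%.
On $50,000,000: 0.21389 × $50,000,000 = $10,694,500.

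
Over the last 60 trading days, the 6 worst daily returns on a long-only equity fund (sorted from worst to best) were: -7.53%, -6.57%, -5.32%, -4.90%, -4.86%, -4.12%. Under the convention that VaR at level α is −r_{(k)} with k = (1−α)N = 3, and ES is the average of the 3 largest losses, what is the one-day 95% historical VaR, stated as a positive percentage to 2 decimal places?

k = 3; the 3rd lowest return is -5.32%, so VaR = 5.32%.

5.32%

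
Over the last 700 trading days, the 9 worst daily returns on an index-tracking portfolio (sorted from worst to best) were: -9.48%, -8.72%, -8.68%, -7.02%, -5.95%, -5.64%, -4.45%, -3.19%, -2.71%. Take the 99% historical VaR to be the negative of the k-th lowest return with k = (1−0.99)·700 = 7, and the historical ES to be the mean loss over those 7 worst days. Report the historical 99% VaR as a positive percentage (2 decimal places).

4.45%

k = 7; the 7th lowest return is -4.45%, so VaR = 4.45%.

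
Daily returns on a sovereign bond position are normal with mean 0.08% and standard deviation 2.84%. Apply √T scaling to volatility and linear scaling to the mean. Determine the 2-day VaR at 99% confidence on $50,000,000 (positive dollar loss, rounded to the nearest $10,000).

$4,590,000

At 99%, z = 2.326.
σ_{2d} = 2.84% × √2 = 4.016%; μ_{2d} = 2 × 0.08% = 0.160%.
VaR = −(0.160%) + 2.326 × 4.016% = 9.181%.
On $50,000,000: 0.09181 × $50,000,000 = $4,590,500.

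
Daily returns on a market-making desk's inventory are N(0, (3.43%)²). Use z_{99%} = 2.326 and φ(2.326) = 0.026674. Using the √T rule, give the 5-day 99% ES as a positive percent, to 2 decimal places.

20.46%

σ_{5d} = 3.43% × √5 = 7.670%.
ES multiplier = φ(z)/(1−α) = 0.026674/0.01 = 2.667.
ES = 7.670% × 2.667 = 20.456%.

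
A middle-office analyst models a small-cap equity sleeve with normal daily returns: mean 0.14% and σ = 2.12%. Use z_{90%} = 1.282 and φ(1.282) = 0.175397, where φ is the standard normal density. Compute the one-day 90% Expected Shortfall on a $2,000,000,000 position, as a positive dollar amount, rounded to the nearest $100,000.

Tail multiplier: φ(z)/(1−α) = 0.175397 / 0.1 = 1.754.
ES = −(0.14%) + 2.12% × 1.754 = 3.578%.
On $2,000,000,000: 0.03578 × $2,000,000,000 = $71,560,000.

$71,600,000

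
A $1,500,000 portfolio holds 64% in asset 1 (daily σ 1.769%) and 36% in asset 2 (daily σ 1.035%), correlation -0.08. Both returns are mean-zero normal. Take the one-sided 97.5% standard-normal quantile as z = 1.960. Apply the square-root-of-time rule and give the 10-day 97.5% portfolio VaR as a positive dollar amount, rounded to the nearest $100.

σ_p = √(0.64²·1.769² + 0.36²·1.035² + 2·-0.08·0.64·0.36·1.769·1.035) = 1.163%.
σ_{10d} = 1.163% × √10 = 3.678%.
VaR = 1.960 × 3.678% = 7.209%; on $1,500,000 that is $108,135.

$108,100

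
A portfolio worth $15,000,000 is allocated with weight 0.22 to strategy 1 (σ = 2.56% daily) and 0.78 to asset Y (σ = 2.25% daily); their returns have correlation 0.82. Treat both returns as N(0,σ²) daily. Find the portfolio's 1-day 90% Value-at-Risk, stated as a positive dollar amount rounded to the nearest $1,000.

$431,000

σ_p² = 0.22²·2.56² + 0.78²·2.25² + 2·0.82·0.22·0.78·2.56·2.25 = 5.0182 (%²).
σ_p = √5.0182 = 2.240%.
At 90%, z = 1.282.
VaR = 1.282 × 2.240% = 2.872%; on $15,000,000 that is $430,800.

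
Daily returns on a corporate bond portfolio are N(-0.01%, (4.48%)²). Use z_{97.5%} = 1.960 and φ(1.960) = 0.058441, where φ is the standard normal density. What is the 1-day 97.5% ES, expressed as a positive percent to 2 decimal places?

Tail multiplier: φ(z)/(1−α) = 0.058441 / 0.025 = 2.338.
ES = −(-0.01%) + 4.48% × 2.338 = 10.484%.

10.48%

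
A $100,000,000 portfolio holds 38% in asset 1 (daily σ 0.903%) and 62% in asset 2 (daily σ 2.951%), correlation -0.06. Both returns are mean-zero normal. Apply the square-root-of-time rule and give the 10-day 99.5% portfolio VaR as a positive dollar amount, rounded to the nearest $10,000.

$15,000,000

σ_p = √(0.38²·0.903² + 0.62²·2.951² + 2·-0.06·0.38·0.62·0.903·2.951) = 1.841%.
σ_{10d} = 1.841% × √10 = 5.822%.
z(99.5%) = 2.576.
VaR = 2.576 × 5.822% = 14.997%; on $100,000,000 that is $14,997,000.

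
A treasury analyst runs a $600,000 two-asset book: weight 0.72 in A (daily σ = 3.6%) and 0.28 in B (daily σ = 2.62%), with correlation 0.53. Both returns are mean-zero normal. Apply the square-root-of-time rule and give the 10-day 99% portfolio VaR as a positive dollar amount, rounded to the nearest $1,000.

σ_p = √(0.72²·3.6² + 0.28²·2.62² + 2·0.53·0.72·0.28·3.6·2.62) = 3.045%.
σ_{10d} = 3.045% × √10 = 9.629%.
z(99%) = 2.326.
VaR = 2.326 × 9.629% = 22.397%; on $600,000 that is $134,382.

$134,000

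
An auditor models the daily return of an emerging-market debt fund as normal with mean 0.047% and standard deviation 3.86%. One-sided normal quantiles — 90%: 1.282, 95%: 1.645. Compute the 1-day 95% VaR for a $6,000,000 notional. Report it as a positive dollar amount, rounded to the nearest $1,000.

VaR = −μ + z·σ = −(0.047%) + 1.645 × 3.86% = 6.303%.
On $6,000,000: 0.06303 × $6,000,000 = $378,180.

$378,000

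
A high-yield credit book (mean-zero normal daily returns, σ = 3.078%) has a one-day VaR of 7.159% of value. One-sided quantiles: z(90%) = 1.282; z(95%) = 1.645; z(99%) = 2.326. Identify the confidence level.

99%

Implied z = VaR/σ = 7.159 / 3.078 = 2.326.
This matches z(99%) = 2.326.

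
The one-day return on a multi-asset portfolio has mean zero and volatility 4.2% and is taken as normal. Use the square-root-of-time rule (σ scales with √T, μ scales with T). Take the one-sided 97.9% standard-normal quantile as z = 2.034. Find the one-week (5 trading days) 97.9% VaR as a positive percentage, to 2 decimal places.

19.10%

σ_{5d} = 4.2% × √5 = 9.391%.
VaR = 2.034 × 9.391% = 19.101%.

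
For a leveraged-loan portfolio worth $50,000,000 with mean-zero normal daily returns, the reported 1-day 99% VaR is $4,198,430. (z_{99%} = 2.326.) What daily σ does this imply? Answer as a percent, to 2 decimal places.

3.61%

VaR as a fraction: $4,198,430 / $50,000,000 = 8.397%.
σ = VaR / z = 8.397% / 2.326 = 3.610%.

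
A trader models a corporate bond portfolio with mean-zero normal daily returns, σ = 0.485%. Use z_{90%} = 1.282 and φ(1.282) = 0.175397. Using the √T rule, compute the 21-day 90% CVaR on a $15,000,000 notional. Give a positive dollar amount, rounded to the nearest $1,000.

σ_{21d} = 0.485% × √21 = 2.223%.
ES multiplier = φ(z)/(1−α) = 0.175397/0.1 = 1.754.
ES = 2.223% × 1.754 = 3.899%; on $15,000,000: $584,850.

$585,000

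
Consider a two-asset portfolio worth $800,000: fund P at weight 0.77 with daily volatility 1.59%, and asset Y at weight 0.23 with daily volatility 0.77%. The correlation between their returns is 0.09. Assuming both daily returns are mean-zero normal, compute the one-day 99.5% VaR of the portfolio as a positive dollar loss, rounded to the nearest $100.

$25,800

σ_p² = 0.77²·1.59² + 0.23²·0.77² + 2·0.09·0.77·0.23·1.59·0.77 = 1.5693 (%²).
σ_p = √1.5693 = 1.253%.
At 99.5%, z = 2.576.
VaR = 2.576 × 1.253% = 3.228%; on $800,000 that is $25,824.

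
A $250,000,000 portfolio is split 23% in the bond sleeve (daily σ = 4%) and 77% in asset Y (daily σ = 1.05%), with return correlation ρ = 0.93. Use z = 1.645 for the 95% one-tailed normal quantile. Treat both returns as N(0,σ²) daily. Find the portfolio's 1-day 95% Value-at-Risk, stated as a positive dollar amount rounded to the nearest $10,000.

$6,980,000

σ_p² = 0.23²·4² + 0.77²·1.05² + 2·0.93·0.23·0.77·4·1.05 = 2.8836 (%²).
σ_p = √2.8836 = 1.698%.
VaR = 1.645 × 1.698% = 2.793%; on $250,000,000 that is $6,982,500.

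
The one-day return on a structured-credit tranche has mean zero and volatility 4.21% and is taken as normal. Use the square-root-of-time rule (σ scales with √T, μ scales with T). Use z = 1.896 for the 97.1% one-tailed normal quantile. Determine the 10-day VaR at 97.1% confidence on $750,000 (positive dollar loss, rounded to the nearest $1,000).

$189,000

σ_{10d} = 4.21% × √10 = 13.313%.
VaR = 1.896 × 13.313% = 25.241%.
On $750,000: 0.25241 × $750,000 = $189,308.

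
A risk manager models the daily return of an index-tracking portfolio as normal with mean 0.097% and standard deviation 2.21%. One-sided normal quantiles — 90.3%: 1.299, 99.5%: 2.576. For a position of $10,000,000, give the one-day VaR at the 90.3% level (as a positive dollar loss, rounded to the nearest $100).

VaR = −μ + z·σ = −(0.097%) + 1.299 × 2.21% = 2.774%.
On $10,000,000: 0.02774 × $10,000,000 = $277,400.

$277,400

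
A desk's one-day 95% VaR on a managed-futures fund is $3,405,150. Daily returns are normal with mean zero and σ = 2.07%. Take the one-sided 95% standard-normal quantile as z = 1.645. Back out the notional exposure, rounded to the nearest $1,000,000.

$100,000,000

VaR as a fraction of value: z·σ = 1.645 × 2.07% = 3.40515%.
Position = $3,405,150 / 0.0340515 = $100,000,000.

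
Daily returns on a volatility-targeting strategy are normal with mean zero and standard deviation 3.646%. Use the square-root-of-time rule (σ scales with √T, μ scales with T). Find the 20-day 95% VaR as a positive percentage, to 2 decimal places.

26.82%

At 95%, z = 1.645.
σ_{20d} = 3.646% × √20 = 16.305%.
VaR = 1.645 × 16.305% = 26.822%.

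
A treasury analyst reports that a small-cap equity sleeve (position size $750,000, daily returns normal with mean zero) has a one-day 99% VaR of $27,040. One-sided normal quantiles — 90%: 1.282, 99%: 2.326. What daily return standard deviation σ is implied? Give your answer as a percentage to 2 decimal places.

1.55%

VaR as a fraction: $27,040 / $750,000 = 3.605%.
σ = VaR / z = 3.605% / 2.326 = 1.550%.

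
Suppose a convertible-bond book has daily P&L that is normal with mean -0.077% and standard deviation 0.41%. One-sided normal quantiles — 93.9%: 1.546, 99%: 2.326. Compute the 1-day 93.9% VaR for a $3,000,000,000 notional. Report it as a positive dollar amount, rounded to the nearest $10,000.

$21,330,000

VaR = −μ + z·σ = −(-0.077%) + 1.546 × 0.41% = 0.711%.
On $3,000,000,000: 0.00711 × $3,000,000,000 = $21,330,000.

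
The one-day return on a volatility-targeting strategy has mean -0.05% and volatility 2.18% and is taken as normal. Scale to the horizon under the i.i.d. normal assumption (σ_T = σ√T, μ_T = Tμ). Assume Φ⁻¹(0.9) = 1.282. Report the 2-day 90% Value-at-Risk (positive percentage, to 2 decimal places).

4.05%

σ_{2d} = 2.18% × √2 = 3.083%; μ_{2d} = 2 × -0.05% = -0.100%.
VaR = −(-0.100%) + 1.282 × 3.083% = 4.052%.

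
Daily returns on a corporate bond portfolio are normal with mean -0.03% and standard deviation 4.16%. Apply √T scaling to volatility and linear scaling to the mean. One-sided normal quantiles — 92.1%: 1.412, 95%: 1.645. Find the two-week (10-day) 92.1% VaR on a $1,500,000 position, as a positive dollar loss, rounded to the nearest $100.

σ_{10d} = 4.16% × √10 = 13.155%; μ_{10d} = 10 × -0.03% = -0.300%.
VaR = −(-0.300%) + 1.412 × 13.155% = 18.875%.
On $1,500,000: 0.18875 × $1,500,000 = $283,125.

$283,100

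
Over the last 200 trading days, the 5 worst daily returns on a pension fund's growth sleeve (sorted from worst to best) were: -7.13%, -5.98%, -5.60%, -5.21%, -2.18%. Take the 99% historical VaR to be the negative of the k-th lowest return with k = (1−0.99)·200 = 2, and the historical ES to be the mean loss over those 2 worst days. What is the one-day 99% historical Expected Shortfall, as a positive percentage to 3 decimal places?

6.555%

The 2 worst returns sum to -13.11%.
ES = −(-13.11%) / 2 = 6.555%.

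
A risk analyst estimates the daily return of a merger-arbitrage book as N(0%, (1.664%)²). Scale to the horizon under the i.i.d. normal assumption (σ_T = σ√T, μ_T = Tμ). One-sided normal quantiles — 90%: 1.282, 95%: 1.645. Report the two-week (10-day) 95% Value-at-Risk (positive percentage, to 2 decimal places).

8.66%

σ_{10d} = 1.664% × √10 = 5.262%.
VaR = 1.645 × 5.262% = 8.656%.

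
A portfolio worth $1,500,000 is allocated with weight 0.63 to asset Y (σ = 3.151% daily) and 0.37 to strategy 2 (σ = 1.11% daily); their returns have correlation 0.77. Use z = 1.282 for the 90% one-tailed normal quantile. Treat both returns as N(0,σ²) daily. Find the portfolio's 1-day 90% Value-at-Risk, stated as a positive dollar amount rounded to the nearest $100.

$44,500

σ_p² = 0.63²·3.151² + 0.37²·1.11² + 2·0.77·0.63·0.37·3.151·1.11 = 5.3650 (%²).
σ_p = √5.3650 = 2.316%.
VaR = 1.282 × 2.316% = 2.969%; on $1,500,000 that is $44,535.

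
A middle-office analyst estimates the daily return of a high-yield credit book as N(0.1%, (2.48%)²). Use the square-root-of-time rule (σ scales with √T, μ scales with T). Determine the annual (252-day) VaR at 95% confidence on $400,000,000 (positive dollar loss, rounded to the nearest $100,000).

At 95%, z = 1.645.
σ_{252d} = 2.48% × √252 = 39.369%; μ_{252d} = 252 × 0.1% = 25.200%.
VaR = −(25.200%) + 1.645 × 39.369% = 39.562%.
On $400,000,000: 0.39562 × $400,000,000 = $158,248,000.

$158,200,000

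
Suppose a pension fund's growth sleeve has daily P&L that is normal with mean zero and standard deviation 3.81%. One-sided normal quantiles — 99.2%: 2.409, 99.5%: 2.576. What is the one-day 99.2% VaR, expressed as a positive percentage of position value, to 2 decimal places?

VaR = z·σ = 2.409 × 3.81% = 9.178%.

9.18%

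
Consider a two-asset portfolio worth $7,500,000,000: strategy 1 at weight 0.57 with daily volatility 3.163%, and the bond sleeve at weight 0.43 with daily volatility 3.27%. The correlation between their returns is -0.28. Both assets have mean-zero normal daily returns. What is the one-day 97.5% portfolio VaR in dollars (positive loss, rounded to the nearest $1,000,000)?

$287,000,000

σ_p² = 0.57²·3.163² + 0.43²·3.27² + 2·-0.28·0.57·0.43·3.163·3.27 = 3.8080 (%²).
σ_p = √3.8080 = 1.951%.
At 97.5%, z = 1.960.
VaR = 1.960 × 1.951% = 3.824%; on $7,500,000,000 that is $286,800,000.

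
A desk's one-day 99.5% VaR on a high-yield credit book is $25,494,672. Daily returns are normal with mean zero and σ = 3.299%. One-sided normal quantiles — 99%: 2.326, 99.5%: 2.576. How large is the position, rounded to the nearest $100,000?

$300,000,000

VaR as a fraction of value: z·σ = 2.576 × 3.299% = 8.49822%.
Position = $25,494,672 / 0.0849822 = $300,000,000.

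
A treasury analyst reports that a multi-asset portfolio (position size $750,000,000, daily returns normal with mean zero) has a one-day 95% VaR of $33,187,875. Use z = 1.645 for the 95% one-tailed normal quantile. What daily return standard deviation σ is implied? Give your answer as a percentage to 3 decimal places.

VaR as a fraction: $33,187,875 / $750,000,000 = 4.425%.
σ = VaR / z = 4.425% / 1.645 = 2.690%.

2.690%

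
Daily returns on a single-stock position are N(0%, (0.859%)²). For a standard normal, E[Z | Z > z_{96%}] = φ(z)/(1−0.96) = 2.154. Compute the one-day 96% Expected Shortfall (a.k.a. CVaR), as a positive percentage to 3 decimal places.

1.850%

ES = 0.859% × 2.154 = 1.850%.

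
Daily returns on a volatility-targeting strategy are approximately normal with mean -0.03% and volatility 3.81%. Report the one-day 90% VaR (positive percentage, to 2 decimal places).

4.91%

At 90% one-sided, z = 1.282.
VaR = −μ + z·σ = −(-0.03%) + 1.282 × 3.81% = 4.914%.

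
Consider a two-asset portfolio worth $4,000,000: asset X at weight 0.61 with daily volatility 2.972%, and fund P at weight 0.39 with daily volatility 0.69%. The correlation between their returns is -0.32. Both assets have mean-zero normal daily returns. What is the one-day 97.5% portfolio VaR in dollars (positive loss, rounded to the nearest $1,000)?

σ_p² = 0.61²·2.972² + 0.39²·0.69² + 2·-0.32·0.61·0.39·2.972·0.69 = 3.0469 (%²).
σ_p = √3.0469 = 1.746%.
At 97.5%, z = 1.960.
VaR = 1.960 × 1.746% = 3.422%; on $4,000,000 that is $136,880.

$137,000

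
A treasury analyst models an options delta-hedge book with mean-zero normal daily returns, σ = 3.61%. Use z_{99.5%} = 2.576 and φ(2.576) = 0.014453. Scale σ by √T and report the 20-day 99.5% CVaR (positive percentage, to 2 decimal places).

46.67%

σ_{20d} = 3.61% × √20 = 16.144%.
ES multiplier = φ(z)/(1−α) = 0.014453/0.005 = 2.891.
ES = 16.144% × 2.891 = 46.672%.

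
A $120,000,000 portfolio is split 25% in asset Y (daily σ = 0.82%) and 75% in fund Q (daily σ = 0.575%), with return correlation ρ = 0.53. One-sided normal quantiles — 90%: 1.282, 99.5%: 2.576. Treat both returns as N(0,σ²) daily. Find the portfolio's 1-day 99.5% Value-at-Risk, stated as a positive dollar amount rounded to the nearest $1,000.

$1,753,000

σ_p² = 0.25²·0.82² + 0.75²·0.575² + 2·0.53·0.25·0.75·0.82·0.575 = 0.3217 (%²).
σ_p = √0.3217 = 0.567%.
VaR = 2.576 × 0.567% = 1.461%; on $120,000,000 that is $1,753,200.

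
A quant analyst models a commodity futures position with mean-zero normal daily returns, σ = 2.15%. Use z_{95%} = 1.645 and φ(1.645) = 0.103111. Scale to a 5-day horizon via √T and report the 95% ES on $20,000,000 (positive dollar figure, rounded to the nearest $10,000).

σ_{5d} = 2.15% × √5 = 4.808%.
ES multiplier = φ(z)/(1−α) = 0.103111/0.05 = 2.062.
ES = 4.808% × 2.062 = 9.914%; on $20,000,000: $1,982,800.

$1,980,000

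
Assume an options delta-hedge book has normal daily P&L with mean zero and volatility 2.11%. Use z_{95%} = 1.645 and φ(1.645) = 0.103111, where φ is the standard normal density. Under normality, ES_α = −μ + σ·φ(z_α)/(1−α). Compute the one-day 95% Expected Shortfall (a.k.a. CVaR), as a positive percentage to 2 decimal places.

Tail multiplier: φ(z)/(1−α) = 0.103111 / 0.05 = 2.062.
ES = 2.11% × 2.062 = 4.351%.

4.35%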